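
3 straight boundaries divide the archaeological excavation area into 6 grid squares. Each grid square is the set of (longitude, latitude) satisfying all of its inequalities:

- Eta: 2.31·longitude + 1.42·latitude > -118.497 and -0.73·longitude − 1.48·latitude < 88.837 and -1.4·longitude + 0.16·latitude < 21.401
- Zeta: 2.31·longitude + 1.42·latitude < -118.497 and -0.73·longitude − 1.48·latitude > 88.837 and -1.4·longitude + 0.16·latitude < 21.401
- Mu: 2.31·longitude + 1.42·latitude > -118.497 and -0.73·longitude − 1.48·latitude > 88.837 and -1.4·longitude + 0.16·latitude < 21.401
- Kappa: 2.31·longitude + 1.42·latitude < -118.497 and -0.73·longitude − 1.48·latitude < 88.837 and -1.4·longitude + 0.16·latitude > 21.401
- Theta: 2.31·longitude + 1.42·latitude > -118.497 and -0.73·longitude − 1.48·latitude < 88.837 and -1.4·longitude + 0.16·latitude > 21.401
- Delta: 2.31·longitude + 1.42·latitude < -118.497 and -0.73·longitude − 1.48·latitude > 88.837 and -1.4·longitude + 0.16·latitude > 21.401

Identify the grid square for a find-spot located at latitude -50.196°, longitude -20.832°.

2.31·-20.832 + 1.42·-50.196 = -119.400, which is < -118.497
-0.73·-20.832 − 1.48·-50.196 = 89.497, which is > 88.837
-1.4·-20.832 + 0.16·-50.196 = 21.133, which is < 21.401
This sign pattern matches Zeta.

Zeta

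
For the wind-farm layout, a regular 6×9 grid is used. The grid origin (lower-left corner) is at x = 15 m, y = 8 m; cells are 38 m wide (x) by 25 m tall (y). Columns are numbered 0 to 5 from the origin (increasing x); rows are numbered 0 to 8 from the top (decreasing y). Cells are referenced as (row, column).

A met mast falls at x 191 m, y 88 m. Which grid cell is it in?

(5, 4)

Column index: ⌊(191 − 15) / 38⌋ = ⌊4.632⌋ = 4
Row offset from origin: ⌊(88 − 8) / 25⌋ = ⌊3.200⌋ = 3 → row 5 (counted from top)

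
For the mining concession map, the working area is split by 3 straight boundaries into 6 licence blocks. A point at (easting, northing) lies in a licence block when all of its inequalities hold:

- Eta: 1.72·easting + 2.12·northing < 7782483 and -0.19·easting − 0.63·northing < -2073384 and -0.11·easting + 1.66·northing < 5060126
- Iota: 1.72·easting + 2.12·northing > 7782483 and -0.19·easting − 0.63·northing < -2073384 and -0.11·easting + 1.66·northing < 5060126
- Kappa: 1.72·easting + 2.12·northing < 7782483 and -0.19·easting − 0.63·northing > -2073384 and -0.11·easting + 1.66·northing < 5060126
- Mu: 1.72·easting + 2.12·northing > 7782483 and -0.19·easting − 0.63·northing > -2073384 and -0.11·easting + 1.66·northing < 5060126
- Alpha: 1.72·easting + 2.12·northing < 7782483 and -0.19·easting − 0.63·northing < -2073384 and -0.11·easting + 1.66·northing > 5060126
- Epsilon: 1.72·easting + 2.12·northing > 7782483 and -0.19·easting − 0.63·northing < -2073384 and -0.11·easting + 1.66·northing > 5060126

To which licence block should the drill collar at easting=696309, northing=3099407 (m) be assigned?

Alpha

1.72·696309 + 2.12·3099407 = 7768394.320, which is < 7782483
-0.19·696309 − 0.63·3099407 = -2084925.120, which is < -2073384
-0.11·696309 + 1.66·3099407 = 5068421.630, which is > 5060126
This sign pattern matches Alpha.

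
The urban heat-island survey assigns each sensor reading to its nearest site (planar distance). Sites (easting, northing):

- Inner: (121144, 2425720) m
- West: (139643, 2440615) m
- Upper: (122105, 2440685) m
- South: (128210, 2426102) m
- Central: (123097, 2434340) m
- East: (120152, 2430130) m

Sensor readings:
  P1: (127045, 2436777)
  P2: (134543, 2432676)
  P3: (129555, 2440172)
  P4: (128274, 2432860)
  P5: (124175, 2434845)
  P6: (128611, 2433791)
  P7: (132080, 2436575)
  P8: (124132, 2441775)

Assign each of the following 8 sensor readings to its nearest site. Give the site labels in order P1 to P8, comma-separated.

Central, South, Upper, Central, Central, Central, West, Upper

P1 → Central (d²=21525673.00)
P2 → South (d²=83324365.00)
P3 → Upper (d²=55765669.00)
P4 → Central (d²=28991729.00)
P5 → Central (d²=1417109.00)
P6 → Central (d²=30705597.00)
P7 → West (d²=73520569.00)
P8 → Upper (d²=5296829.00)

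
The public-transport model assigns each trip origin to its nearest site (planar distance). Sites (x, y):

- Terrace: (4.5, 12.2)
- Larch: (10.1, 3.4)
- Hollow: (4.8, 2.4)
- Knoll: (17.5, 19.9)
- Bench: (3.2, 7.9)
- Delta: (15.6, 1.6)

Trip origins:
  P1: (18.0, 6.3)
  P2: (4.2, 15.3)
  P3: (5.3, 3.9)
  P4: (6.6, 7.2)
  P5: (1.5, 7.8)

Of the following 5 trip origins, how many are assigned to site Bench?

P1 → Delta
P2 → Terrace
P3 → Hollow
P4 → Bench
P5 → Bench
2 of the 5 go to Bench.

2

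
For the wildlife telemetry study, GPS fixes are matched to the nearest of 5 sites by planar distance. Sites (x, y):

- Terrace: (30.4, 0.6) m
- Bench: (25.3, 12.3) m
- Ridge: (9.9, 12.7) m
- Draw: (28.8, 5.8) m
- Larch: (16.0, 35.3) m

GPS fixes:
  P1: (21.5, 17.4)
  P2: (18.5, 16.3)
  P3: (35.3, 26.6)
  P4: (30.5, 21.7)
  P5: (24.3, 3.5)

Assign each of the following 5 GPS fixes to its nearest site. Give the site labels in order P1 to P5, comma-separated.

P1 → Bench (d²=40.45)
P2 → Bench (d²=62.24)
P3 → Bench (d²=304.49)
P4 → Bench (d²=115.40)
P5 → Draw (d²=25.54)

Bench, Bench, Bench, Bench, Draw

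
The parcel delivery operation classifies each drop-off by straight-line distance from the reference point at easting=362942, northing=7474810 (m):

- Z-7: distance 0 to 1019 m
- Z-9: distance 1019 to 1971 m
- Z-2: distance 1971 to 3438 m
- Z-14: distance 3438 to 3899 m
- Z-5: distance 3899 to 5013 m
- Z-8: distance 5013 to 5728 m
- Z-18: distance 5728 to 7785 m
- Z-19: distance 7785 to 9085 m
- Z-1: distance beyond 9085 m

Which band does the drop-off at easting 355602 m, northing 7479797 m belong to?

Z-19

Distance = √((355602−362942)² + (7479797−7474810)²) = √(53875600.000 + 24870169.000) = 8873.881 m.
7785 ≤ 8873.881 < 9085 → Z-19.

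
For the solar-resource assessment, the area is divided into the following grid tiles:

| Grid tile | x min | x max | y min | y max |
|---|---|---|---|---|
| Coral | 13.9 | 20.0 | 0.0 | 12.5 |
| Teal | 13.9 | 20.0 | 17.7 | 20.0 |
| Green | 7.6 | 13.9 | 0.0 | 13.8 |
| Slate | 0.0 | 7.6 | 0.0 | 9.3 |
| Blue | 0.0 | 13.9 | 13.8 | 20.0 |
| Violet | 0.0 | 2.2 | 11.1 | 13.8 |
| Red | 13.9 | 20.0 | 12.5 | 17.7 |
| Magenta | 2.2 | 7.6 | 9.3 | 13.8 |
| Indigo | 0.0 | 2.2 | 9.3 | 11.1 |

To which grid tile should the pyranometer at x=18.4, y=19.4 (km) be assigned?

Teal

The point has x = 18.4 and y = 19.4.
Only Teal satisfies 13.9 ≤ x ≤ 20.0 and 17.7 ≤ y ≤ 20.0.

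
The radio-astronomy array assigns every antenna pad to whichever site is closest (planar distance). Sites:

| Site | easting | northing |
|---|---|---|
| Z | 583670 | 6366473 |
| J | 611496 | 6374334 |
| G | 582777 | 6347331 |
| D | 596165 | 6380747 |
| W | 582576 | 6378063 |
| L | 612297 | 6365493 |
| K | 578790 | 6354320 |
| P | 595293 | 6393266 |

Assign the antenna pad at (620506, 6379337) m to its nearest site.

J

Squared distances to each site:
Z: 1522373392.000; J: 106210109.000; G: 2447861477.000; D: 594472381.000; W: 1440307976.000; L: 259044017.000; K: 2366074945.000; P: 829712410.000.
Minimum at J.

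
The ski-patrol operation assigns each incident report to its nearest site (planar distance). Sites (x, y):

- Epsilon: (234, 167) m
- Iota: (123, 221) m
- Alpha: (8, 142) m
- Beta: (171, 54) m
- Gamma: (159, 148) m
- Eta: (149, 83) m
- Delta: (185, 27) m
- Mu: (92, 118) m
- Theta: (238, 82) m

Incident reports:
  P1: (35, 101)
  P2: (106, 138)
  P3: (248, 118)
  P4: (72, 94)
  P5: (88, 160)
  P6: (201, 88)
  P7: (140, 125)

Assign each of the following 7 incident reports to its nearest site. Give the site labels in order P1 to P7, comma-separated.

Alpha, Mu, Theta, Mu, Mu, Theta, Gamma

P1 → Alpha (d²=2410.00)
P2 → Mu (d²=596.00)
P3 → Theta (d²=1396.00)
P4 → Mu (d²=976.00)
P5 → Mu (d²=1780.00)
P6 → Theta (d²=1405.00)
P7 → Gamma (d²=890.00)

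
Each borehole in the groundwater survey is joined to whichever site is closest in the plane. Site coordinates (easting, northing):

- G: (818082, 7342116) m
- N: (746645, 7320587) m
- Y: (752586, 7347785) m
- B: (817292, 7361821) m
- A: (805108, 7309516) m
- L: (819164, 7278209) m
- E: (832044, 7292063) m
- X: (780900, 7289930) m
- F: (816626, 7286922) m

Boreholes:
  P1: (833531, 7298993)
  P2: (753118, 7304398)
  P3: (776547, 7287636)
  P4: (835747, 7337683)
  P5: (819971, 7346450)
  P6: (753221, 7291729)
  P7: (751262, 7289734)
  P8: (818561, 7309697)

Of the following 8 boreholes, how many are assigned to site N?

P1 → E
P2 → N
P3 → X
P4 → G
P5 → G
P6 → X
P7 → X
P8 → A
1 of the 8 goes to N.

1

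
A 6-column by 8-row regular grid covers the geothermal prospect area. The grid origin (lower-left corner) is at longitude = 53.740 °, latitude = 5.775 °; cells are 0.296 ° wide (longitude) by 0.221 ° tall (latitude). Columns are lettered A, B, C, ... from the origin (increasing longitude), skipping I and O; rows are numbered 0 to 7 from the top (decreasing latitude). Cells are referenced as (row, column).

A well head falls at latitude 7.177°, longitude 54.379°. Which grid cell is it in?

Column index: ⌊(54.379 − 53.740) / 0.296⌋ = ⌊2.159⌋ = 2 → column C
Row offset from origin: ⌊(7.177 − 5.775) / 0.221⌋ = ⌊6.344⌋ = 6 → row 1 (counted from top)

(1, C)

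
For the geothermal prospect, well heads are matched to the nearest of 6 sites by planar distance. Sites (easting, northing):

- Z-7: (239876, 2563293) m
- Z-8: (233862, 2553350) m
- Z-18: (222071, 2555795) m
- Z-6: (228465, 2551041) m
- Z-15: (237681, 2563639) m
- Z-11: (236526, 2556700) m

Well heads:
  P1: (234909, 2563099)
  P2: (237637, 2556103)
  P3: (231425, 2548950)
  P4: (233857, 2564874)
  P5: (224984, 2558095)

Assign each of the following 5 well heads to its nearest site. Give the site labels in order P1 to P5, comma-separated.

Z-15, Z-11, Z-6, Z-15, Z-18

P1 → Z-15 (d²=7975584.00)
P2 → Z-11 (d²=1590730.00)
P3 → Z-6 (d²=13133881.00)
P4 → Z-15 (d²=16148201.00)
P5 → Z-18 (d²=13775569.00)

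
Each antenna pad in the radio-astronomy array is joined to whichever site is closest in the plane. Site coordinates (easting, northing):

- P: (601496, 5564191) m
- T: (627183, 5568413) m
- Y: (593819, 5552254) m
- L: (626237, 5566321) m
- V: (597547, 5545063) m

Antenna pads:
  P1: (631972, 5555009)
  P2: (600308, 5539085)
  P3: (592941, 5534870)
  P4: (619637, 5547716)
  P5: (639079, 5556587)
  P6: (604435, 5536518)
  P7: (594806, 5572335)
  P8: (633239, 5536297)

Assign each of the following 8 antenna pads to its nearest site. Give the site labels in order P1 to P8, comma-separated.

L, V, V, L, L, V, P, L

P1 → L (d²=160851569.00)
P2 → V (d²=43359605.00)
P3 → V (d²=125112485.00)
P4 → L (d²=389706025.00)
P5 → L (d²=259667720.00)
P6 → V (d²=120461569.00)
P7 → P (d²=111080836.00)
P8 → L (d²=950468580.00)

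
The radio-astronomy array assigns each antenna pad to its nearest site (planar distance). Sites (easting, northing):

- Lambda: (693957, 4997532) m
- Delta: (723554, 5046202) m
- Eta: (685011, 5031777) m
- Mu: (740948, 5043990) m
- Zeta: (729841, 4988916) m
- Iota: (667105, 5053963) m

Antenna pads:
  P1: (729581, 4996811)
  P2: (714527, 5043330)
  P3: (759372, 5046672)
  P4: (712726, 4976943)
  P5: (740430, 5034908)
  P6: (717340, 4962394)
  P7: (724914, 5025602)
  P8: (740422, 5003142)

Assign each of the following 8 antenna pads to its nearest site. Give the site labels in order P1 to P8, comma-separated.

P1 → Zeta (d²=62398625.00)
P2 → Delta (d²=89735113.00)
P3 → Mu (d²=346636900.00)
P4 → Zeta (d²=436275954.00)
P5 → Mu (d²=82751048.00)
P6 → Zeta (d²=859691485.00)
P7 → Delta (d²=426209600.00)
P8 → Zeta (d²=314336637.00)

Zeta, Delta, Mu, Zeta, Mu, Zeta, Delta, Zeta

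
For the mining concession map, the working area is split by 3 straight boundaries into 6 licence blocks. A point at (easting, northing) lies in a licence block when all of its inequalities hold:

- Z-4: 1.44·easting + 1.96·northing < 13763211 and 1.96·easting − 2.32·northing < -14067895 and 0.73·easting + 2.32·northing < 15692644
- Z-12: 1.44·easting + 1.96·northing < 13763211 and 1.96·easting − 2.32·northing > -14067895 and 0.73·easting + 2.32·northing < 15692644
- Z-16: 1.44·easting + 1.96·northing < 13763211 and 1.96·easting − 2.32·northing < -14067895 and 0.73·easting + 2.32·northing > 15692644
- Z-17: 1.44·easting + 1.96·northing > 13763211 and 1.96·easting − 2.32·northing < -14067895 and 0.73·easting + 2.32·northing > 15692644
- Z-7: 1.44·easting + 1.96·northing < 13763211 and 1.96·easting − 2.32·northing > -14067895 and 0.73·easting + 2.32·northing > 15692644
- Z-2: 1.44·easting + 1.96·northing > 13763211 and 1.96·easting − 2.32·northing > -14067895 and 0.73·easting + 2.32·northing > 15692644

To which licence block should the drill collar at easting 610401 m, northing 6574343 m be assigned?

Z-2

1.44·610401 + 1.96·6574343 = 13764689.720, which is > 13763211
1.96·610401 − 2.32·6574343 = -14056089.800, which is > -14067895
0.73·610401 + 2.32·6574343 = 15698068.490, which is > 15692644
This sign pattern matches Z-2.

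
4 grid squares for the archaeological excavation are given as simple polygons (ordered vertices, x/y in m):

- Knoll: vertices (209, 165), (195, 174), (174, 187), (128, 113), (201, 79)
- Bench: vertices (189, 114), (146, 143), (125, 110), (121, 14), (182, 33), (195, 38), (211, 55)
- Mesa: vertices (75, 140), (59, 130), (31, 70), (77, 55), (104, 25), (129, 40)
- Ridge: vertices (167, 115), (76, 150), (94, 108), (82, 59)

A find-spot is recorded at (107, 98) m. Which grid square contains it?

Cast a ray rightward from (107, 98). For each polygon, the edges (by vertex number in listed order) whose endpoints lie on opposite sides of y = 98, where each meets that height, and whether that is right or left of the point:
Knoll: 4–5 at x≈160.2 (right), 5–1 at x≈202.8 (right) → 2 crossings.
Bench: 3–4 at x≈124.5 (right), 7–1 at x≈195.0 (right) → 2 crossings.
Mesa: 2–3 at x≈44.1 (left), 6–1 at x≈97.7 (left) → 0 crossings.
Ridge: 3–4 at x≈91.6 (left), 4–1 at x≈141.2 (right) → 1 crossing.
Only Ridge has an odd count, so the point is inside Ridge.

Ridge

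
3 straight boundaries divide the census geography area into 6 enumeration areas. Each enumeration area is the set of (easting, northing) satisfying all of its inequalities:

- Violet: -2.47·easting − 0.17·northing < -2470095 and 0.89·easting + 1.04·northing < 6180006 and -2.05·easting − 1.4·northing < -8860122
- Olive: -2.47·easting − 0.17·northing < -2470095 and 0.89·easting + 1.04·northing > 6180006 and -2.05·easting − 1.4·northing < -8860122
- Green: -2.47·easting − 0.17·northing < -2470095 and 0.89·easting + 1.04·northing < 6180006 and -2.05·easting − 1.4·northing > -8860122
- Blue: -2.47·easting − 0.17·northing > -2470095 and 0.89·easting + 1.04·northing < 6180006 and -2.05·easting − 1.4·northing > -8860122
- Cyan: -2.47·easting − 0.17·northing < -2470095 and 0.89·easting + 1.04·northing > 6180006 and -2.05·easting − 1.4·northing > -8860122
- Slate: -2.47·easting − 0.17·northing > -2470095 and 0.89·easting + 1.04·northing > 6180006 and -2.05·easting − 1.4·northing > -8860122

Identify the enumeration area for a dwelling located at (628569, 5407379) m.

-2.47·628569 − 0.17·5407379 = -2471819.860, which is < -2470095
0.89·628569 + 1.04·5407379 = 6183100.570, which is > 6180006
-2.05·628569 − 1.4·5407379 = -8858897.050, which is > -8860122
This sign pattern matches Cyan.

Cyan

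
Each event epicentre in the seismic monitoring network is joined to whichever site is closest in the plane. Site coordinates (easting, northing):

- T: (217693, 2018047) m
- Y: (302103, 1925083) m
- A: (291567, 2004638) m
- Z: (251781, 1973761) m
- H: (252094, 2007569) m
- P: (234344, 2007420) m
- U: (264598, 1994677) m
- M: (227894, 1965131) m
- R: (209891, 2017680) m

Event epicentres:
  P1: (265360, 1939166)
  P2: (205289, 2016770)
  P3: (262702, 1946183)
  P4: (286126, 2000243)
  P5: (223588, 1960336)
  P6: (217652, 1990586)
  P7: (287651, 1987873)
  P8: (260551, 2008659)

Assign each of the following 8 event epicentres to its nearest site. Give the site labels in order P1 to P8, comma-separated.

P1 → Z (d²=1381203266.00)
P2 → R (d²=22006504.00)
P3 → Z (d²=879814325.00)
P4 → A (d²=48920506.00)
P5 → M (d²=41533661.00)
P6 → P (d²=562006420.00)
P7 → A (d²=296400281.00)
P8 → H (d²=72708949.00)

Z, R, Z, A, M, P, A, H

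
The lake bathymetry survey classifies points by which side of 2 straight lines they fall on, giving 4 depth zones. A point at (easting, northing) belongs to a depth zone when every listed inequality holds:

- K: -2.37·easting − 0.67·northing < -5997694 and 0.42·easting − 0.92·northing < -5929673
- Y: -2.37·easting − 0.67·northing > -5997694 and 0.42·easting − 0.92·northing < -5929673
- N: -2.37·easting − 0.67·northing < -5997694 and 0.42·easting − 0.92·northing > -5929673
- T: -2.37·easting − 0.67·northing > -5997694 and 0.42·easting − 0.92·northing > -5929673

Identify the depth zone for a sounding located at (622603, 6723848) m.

T

-2.37·622603 − 0.67·6723848 = -5980547.270, which is > -5997694
0.42·622603 − 0.92·6723848 = -5924446.900, which is > -5929673
This sign pattern matches T.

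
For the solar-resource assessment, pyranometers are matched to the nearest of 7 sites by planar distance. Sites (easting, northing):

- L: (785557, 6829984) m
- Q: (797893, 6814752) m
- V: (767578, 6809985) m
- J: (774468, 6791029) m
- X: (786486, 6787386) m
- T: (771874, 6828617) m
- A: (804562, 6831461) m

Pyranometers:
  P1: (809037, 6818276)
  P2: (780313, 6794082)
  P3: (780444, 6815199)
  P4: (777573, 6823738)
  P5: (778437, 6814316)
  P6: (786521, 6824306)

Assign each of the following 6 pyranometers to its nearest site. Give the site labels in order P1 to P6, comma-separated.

P1 → Q (d²=136607312.00)
P2 → J (d²=43484834.00)
P3 → V (d²=192719752.00)
P4 → T (d²=56283242.00)
P5 → V (d²=136675442.00)
P6 → L (d²=33168980.00)

Q, J, V, T, V, L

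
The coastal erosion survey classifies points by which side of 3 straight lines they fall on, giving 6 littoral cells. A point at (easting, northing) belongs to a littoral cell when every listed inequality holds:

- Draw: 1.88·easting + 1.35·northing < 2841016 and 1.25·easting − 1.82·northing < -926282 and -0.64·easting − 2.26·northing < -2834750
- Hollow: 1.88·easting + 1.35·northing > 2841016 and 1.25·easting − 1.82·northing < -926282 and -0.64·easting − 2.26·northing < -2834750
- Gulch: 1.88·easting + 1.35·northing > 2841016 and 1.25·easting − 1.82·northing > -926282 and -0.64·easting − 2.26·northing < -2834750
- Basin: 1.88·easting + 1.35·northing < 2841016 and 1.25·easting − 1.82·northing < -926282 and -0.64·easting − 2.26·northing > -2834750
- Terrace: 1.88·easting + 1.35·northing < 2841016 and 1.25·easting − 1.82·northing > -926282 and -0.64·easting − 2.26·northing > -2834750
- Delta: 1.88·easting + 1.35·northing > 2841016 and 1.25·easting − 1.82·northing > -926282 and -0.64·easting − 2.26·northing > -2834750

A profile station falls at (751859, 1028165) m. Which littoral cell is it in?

Basin

1.88·751859 + 1.35·1028165 = 2801517.670, which is < 2841016
1.25·751859 − 1.82·1028165 = -931436.550, which is < -926282
-0.64·751859 − 2.26·1028165 = -2804842.660, which is > -2834750
This sign pattern matches Basin.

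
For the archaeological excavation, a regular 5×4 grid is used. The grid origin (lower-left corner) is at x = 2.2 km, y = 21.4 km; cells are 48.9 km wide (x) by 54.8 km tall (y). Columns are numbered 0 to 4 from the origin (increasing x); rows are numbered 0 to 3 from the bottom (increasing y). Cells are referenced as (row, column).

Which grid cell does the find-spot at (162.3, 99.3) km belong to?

Column index: ⌊(162.3 − 2.2) / 48.9⌋ = ⌊3.274⌋ = 3
Row offset from origin: ⌊(99.3 − 21.4) / 54.8⌋ = ⌊1.422⌋ = 1 → row 1

(1, 3)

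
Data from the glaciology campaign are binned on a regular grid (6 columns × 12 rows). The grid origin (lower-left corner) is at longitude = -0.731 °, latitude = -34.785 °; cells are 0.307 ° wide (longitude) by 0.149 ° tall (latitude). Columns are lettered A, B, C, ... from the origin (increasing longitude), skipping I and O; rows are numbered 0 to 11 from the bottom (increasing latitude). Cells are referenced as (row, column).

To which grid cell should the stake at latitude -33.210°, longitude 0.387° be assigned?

Column index: ⌊(0.387 − -0.731) / 0.307⌋ = ⌊3.642⌋ = 3 → column D
Row offset from origin: ⌊(-33.210 − -34.785) / 0.149⌋ = ⌊10.570⌋ = 10 → row 10

(10, D)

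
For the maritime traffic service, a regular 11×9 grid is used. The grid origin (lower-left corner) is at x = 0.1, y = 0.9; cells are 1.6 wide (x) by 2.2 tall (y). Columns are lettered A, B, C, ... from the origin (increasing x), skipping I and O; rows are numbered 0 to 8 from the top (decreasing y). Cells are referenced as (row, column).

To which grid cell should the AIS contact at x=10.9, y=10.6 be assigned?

(4, G)

Column index: ⌊(10.9 − 0.1) / 1.6⌋ = ⌊6.750⌋ = 6 → column G
Row offset from origin: ⌊(10.6 − 0.9) / 2.2⌋ = ⌊4.409⌋ = 4 → row 4 (counted from top)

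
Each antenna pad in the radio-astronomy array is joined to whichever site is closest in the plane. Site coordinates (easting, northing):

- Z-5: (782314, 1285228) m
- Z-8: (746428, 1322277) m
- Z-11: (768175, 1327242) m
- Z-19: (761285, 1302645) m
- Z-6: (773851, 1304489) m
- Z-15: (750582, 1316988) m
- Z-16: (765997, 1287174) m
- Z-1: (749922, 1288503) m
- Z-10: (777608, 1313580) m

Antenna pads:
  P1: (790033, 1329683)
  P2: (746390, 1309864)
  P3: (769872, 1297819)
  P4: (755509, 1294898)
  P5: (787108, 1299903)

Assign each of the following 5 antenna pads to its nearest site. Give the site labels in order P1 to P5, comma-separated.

Z-10, Z-15, Z-6, Z-1, Z-6

P1 → Z-10 (d²=413687234.00)
P2 → Z-15 (d²=68324240.00)
P3 → Z-6 (d²=60321341.00)
P4 → Z-1 (d²=72110594.00)
P5 → Z-6 (d²=196779445.00)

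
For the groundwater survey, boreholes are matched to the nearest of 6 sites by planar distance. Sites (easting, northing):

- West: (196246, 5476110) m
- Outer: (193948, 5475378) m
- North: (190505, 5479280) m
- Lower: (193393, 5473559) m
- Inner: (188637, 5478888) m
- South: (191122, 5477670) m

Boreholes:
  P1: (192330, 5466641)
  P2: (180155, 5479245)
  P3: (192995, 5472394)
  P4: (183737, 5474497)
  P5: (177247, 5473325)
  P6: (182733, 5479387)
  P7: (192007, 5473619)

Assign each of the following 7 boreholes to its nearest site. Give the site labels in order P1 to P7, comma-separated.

Lower, Inner, Lower, Inner, Inner, Inner, Lower

P1 → Lower (d²=48988693.00)
P2 → Inner (d²=72071773.00)
P3 → Lower (d²=1515629.00)
P4 → Inner (d²=43290881.00)
P5 → Inner (d²=160679069.00)
P6 → Inner (d²=35106217.00)
P7 → Lower (d²=1924596.00)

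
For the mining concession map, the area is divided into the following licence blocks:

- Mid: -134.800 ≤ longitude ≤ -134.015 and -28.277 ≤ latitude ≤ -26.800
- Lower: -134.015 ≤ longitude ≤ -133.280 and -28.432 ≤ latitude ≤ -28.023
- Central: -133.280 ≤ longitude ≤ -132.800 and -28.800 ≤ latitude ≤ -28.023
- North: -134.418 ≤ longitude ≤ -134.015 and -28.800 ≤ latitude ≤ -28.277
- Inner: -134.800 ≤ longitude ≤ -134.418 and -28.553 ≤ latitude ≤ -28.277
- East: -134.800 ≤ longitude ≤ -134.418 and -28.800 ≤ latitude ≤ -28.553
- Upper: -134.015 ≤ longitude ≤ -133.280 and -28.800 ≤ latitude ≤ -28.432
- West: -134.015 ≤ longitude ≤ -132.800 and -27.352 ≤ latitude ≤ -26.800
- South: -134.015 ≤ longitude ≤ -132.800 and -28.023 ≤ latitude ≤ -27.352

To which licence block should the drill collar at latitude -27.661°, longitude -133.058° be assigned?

South

The point has longitude = -133.058 and latitude = -27.661.
Only South satisfies -134.015 ≤ longitude ≤ -132.800 and -28.023 ≤ latitude ≤ -27.352.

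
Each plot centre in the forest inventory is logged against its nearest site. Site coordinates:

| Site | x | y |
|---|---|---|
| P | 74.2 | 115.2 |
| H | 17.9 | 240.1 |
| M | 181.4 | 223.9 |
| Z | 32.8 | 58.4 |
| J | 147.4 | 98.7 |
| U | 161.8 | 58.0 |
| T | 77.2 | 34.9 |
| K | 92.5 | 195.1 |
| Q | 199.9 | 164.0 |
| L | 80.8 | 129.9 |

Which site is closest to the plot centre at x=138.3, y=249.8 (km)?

M

Squared distances to each site:
P: 22225.970; H: 14590.250; M: 2528.420; Z: 47764.210; J: 22914.020; U: 37339.490; T: 49915.220; K: 5089.730; Q: 11156.200; L: 17682.260.
Minimum at M.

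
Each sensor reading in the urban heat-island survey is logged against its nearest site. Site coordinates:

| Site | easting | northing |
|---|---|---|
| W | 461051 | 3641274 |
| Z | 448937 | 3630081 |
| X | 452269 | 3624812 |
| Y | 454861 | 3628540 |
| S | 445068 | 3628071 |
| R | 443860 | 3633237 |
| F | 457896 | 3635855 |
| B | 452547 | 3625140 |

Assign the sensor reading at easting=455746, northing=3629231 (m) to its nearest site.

Y

Squared distances to each site:
W: 173176874.000; Z: 47084981.000; X: 31617090.000; Y: 1260706.000; S: 115365284.000; R: 157325032.000; F: 48499876.000; B: 26969882.000.
Minimum at Y.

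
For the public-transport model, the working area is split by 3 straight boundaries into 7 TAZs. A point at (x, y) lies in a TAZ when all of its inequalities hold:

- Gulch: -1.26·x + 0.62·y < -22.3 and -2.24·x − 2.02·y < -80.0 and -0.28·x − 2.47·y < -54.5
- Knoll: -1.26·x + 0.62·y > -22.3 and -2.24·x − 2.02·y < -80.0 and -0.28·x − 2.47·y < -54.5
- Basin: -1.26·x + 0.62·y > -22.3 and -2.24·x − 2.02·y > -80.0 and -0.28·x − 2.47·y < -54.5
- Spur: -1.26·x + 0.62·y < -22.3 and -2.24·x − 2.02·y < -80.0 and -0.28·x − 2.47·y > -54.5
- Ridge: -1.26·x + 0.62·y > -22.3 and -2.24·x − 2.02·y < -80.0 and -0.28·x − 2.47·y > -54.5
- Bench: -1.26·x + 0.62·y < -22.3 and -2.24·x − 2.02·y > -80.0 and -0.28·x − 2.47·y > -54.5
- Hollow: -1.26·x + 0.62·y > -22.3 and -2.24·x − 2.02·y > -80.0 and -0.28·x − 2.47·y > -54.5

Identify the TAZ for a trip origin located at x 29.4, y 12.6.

-1.26·29.4 + 0.62·12.6 = -29.232, which is < -22.3
-2.24·29.4 − 2.02·12.6 = -91.308, which is < -80.0
-0.28·29.4 − 2.47·12.6 = -39.354, which is > -54.5
This sign pattern matches Spur.

Spur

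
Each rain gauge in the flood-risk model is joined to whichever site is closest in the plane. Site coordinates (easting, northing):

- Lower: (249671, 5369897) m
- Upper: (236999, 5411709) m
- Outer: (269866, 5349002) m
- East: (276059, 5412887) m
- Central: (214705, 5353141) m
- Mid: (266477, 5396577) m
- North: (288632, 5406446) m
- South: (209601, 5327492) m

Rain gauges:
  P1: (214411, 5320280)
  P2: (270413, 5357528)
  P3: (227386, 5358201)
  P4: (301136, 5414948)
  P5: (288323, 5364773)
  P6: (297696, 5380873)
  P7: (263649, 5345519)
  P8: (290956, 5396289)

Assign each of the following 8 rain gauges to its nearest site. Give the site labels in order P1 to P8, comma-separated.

South, Outer, Central, North, Outer, North, Outer, North

P1 → South (d²=75149044.00)
P2 → Outer (d²=72991885.00)
P3 → Central (d²=186411361.00)
P4 → North (d²=228634020.00)
P5 → Outer (d²=589385290.00)
P6 → North (d²=736134425.00)
P7 → Outer (d²=50782378.00)
P8 → North (d²=108565625.00)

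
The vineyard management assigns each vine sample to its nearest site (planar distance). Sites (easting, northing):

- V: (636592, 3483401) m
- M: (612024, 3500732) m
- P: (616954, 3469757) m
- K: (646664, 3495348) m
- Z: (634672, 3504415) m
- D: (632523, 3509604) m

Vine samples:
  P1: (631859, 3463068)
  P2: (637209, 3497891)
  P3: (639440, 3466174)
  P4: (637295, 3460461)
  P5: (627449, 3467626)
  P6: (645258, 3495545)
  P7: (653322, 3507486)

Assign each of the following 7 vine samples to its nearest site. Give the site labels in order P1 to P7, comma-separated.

P, Z, V, P, P, K, K

P1 → P (d²=266901746.00)
P2 → Z (d²=48998945.00)
P3 → V (d²=304880633.00)
P4 → P (d²=500171897.00)
P5 → P (d²=114686186.00)
P6 → K (d²=2015645.00)
P7 → K (d²=191660008.00)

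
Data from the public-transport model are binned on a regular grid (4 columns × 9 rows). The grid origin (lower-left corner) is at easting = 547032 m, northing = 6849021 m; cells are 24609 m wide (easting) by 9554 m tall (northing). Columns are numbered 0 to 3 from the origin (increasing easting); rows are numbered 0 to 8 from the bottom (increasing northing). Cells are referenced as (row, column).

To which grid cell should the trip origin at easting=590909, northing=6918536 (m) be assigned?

Column index: ⌊(590909 − 547032) / 24609⌋ = ⌊1.783⌋ = 1
Row offset from origin: ⌊(6918536 − 6849021) / 9554⌋ = ⌊7.276⌋ = 7 → row 7

(7, 1)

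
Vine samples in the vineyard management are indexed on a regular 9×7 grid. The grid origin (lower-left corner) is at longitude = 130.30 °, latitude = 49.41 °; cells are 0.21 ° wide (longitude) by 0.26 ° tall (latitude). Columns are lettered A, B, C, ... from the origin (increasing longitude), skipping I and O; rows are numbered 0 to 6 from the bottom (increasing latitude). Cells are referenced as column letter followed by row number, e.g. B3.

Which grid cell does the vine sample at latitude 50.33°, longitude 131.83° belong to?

H3

Column index: ⌊(131.83 − 130.30) / 0.21⌋ = ⌊7.286⌋ = 7 → column H
Row offset from origin: ⌊(50.33 − 49.41) / 0.26⌋ = ⌊3.538⌋ = 3 → row 3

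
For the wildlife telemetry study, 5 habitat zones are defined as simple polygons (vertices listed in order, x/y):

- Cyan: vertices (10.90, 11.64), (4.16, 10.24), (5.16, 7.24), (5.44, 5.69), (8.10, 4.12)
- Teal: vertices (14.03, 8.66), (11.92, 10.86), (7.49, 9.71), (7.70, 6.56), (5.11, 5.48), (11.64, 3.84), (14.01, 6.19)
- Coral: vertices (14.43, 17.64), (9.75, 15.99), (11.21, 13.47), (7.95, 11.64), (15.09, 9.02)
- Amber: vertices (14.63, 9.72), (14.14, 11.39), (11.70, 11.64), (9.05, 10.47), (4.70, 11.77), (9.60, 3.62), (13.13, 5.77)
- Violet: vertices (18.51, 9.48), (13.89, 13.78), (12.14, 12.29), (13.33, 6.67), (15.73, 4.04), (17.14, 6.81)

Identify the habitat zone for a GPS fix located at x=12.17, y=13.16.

Cast a ray rightward from (12.17, 13.16). For each polygon, the edges (by vertex number in listed order) whose endpoints lie on opposite sides of y = 13.16, where each meets that height, and whether that is right or left of the point:
Cyan: no edge straddles that height → 0 crossings.
Teal: no edge straddles that height → 0 crossings.
Coral: 3–4 at x≈10.658 (left), 5–1 at x≈14.773 (right) → 1 crossing.
Amber: no edge straddles that height → 0 crossings.
Violet: 1–2 at x≈14.556 (right), 2–3 at x≈13.162 (right) → 2 crossings.
Only Coral has an odd count, so the point is inside Coral.

Coral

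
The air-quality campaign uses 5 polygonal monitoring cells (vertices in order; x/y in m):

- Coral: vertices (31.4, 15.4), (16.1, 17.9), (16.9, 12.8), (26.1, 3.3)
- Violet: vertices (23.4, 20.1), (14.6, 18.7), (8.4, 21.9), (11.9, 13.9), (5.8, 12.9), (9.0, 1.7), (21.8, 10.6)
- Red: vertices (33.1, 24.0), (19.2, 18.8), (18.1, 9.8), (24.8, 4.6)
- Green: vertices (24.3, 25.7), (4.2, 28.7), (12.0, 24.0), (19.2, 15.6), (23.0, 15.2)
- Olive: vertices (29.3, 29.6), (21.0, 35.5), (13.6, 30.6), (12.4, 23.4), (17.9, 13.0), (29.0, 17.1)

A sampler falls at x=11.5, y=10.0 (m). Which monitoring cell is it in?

Cast a ray rightward from (11.5, 10.0). For each polygon, the edges (by vertex number in listed order) whose endpoints lie on opposite sides of y = 10.0, where each meets that height, and whether that is right or left of the point:
Coral: 3–4 at x≈19.61 (right), 4–1 at x≈29.03 (right) → 2 crossings.
Violet: 5–6 at x≈6.63 (left), 6–7 at x≈20.94 (right) → 1 crossing.
Red: 2–3 at x≈18.12 (right), 4–1 at x≈27.11 (right) → 2 crossings.
Green: no edge straddles that height → 0 crossings.
Olive: no edge straddles that height → 0 crossings.
Only Violet has an odd count, so the point is inside Violet.

Violet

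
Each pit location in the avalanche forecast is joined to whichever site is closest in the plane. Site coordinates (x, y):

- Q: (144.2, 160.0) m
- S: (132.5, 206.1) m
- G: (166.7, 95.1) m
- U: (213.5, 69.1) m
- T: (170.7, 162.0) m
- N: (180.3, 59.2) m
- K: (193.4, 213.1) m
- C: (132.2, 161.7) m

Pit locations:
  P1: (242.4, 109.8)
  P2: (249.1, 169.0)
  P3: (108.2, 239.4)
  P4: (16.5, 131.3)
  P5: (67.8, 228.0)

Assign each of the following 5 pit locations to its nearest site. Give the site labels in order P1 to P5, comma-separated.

P1 → U (d²=2491.70)
P2 → K (d²=5047.30)
P3 → S (d²=1699.38)
P4 → C (d²=14310.65)
P5 → S (d²=4665.70)

U, K, S, C, S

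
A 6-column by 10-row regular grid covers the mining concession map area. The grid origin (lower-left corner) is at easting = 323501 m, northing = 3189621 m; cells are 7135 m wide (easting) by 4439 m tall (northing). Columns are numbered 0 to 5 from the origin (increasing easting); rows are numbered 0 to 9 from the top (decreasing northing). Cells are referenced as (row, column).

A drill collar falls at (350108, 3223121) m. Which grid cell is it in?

(2, 3)

Column index: ⌊(350108 − 323501) / 7135⌋ = ⌊3.729⌋ = 3
Row offset from origin: ⌊(3223121 − 3189621) / 4439⌋ = ⌊7.547⌋ = 7 → row 2 (counted from top)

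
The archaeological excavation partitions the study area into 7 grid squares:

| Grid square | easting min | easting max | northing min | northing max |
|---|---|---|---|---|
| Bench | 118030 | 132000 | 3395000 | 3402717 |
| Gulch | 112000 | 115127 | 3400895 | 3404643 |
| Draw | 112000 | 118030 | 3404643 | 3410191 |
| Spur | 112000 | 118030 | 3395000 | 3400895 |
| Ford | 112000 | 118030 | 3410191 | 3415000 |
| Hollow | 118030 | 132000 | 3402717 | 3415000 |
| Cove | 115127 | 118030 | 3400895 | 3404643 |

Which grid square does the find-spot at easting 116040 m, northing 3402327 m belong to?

The point has easting = 116040 and northing = 3402327.
Only Cove satisfies 115127 ≤ easting ≤ 118030 and 3400895 ≤ northing ≤ 3404643.

Cove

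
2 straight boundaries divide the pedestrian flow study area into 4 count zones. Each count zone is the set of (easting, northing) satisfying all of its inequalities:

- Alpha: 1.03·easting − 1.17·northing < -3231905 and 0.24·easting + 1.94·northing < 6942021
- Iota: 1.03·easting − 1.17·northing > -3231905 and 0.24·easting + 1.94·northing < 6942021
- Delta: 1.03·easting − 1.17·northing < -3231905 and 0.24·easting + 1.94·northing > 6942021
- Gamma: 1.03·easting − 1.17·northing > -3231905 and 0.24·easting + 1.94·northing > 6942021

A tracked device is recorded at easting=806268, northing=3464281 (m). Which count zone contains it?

1.03·806268 − 1.17·3464281 = -3222752.730, which is > -3231905
0.24·806268 + 1.94·3464281 = 6914209.460, which is < 6942021
This sign pattern matches Iota.

Iota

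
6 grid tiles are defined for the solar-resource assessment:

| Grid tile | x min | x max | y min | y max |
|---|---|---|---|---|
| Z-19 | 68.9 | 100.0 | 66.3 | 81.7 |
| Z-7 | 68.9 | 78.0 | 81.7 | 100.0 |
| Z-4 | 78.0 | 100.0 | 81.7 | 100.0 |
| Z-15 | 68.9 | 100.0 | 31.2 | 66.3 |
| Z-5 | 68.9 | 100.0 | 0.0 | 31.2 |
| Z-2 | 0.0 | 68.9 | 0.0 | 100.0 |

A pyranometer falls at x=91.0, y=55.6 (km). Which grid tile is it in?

Z-15

The point has x = 91.0 and y = 55.6.
Only Z-15 satisfies 68.9 ≤ x ≤ 100.0 and 31.2 ≤ y ≤ 66.3.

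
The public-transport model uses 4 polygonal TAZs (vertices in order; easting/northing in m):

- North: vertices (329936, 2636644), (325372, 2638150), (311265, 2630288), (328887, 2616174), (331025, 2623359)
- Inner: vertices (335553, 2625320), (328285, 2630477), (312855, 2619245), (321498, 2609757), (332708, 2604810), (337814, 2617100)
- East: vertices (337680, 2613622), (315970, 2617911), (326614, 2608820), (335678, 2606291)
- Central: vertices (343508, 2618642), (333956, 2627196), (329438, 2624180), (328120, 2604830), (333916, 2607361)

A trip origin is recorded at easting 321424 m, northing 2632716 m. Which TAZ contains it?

North

Cast a ray rightward from (321424, 2632716). For each polygon, the edges (by vertex number in listed order) whose endpoints lie on opposite sides of northing = 2632716, where each meets that height, and whether that is right or left of the point:
North: 2–3 at easting≈315621.6 (left), 5–1 at easting≈330258.0 (right) → 1 crossing.
Inner: no edge straddles that height → 0 crossings.
East: no edge straddles that height → 0 crossings.
Central: no edge straddles that height → 0 crossings.
Only North has an odd count, so the point is inside North.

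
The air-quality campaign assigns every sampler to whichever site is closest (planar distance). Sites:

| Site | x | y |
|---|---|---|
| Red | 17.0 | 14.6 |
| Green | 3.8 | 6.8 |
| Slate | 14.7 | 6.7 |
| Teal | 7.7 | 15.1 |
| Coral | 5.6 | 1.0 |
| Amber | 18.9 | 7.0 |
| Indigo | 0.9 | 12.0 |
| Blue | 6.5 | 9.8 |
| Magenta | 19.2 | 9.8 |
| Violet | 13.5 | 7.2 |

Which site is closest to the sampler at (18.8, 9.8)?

Squared distances to each site:
Red: 26.280; Green: 234.000; Slate: 26.420; Teal: 151.300; Coral: 251.680; Amber: 7.850; Indigo: 325.250; Blue: 151.290; Magenta: 0.160; Violet: 34.850.
Minimum at Magenta.

Magenta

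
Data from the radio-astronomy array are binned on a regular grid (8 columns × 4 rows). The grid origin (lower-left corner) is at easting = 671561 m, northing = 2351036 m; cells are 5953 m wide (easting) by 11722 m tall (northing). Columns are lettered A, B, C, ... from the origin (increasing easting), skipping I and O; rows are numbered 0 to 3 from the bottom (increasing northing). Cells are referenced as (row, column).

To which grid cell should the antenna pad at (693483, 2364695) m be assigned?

Column index: ⌊(693483 − 671561) / 5953⌋ = ⌊3.683⌋ = 3 → column D
Row offset from origin: ⌊(2364695 − 2351036) / 11722⌋ = ⌊1.165⌋ = 1 → row 1

(1, D)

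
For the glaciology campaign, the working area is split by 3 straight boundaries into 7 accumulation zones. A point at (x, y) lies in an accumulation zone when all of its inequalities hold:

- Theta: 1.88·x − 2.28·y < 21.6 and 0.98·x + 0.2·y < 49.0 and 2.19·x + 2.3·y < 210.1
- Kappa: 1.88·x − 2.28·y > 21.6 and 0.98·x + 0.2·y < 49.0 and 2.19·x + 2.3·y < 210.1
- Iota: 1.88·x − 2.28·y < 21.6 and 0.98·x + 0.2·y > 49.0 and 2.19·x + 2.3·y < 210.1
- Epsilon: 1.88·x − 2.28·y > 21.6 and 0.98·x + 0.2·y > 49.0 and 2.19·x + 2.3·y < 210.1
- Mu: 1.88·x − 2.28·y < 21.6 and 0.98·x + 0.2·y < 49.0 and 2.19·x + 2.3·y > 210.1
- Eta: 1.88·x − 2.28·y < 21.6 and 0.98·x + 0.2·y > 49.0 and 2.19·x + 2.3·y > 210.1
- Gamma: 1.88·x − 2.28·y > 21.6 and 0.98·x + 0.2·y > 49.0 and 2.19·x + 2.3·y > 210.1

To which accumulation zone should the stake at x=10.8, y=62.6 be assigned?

Theta

1.88·10.8 − 2.28·62.6 = -122.424, which is < 21.6
0.98·10.8 + 0.2·62.6 = 23.104, which is < 49.0
2.19·10.8 + 2.3·62.6 = 167.632, which is < 210.1
This sign pattern matches Theta.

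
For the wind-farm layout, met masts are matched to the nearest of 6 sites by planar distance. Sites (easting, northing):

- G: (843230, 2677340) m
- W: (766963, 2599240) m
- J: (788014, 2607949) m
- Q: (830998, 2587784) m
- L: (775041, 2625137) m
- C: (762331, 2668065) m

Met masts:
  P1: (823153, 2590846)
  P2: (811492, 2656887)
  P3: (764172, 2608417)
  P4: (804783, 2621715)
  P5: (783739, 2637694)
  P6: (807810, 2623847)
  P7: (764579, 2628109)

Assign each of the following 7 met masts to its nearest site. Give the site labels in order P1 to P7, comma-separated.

P1 → Q (d²=70919869.00)
P2 → G (d²=1425625853.00)
P3 → W (d²=92007010.00)
P4 → J (d²=470702117.00)
P5 → L (d²=233333453.00)
P6 → J (d²=644628020.00)
P7 → L (d²=118286228.00)

Q, G, W, J, L, J, L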